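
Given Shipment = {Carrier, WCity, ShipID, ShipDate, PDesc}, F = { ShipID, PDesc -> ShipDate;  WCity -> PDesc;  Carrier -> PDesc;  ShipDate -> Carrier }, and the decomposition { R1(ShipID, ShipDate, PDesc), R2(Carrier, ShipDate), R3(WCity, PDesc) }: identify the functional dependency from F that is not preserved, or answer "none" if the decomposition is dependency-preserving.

Carrier -> PDesc

Check Carrier → PDesc: no single fragment contains all of {Carrier, PDesc}, and the restricted closure of {Carrier} across the fragments never reaches {PDesc}.
ShipID, PDesc → ShipDate is preserved.
WCity → PDesc is preserved.
ShipDate → Carrier is preserved.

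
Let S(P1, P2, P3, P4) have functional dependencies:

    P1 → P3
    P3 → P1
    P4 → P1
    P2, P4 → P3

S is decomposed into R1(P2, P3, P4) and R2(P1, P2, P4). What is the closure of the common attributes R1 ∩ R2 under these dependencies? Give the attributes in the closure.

R1 ∩ R2 = {P2, P4}.
P4 → P1 applies, adding P1
P2, P4 → P3 applies, adding P3
Closure: {P1, P2, P3, P4}.

P1, P2, P3, P4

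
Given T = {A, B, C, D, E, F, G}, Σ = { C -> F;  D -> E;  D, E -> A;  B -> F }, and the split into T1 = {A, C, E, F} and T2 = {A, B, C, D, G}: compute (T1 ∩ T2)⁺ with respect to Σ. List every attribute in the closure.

A, C, F

T1 ∩ T2 = {A, C}.
C → F applies, adding F
Closure: {A, C, F}.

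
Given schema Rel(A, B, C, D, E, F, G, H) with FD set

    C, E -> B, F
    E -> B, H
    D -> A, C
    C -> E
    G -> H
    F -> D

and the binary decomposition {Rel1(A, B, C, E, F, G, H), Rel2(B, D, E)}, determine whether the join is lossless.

Common attributes: Rel1 ∩ Rel2 = {B, E}.
Closure of {B, E}: E → B, H applies, adding H. So (B, E)⁺ = {B, E, H}.
The closure contains neither all of Rel1 = {A, B, C, E, F, G, H} nor all of Rel2 = {B, D, E}, so the common attributes are not a superkey of either fragment. The join is lossy.

No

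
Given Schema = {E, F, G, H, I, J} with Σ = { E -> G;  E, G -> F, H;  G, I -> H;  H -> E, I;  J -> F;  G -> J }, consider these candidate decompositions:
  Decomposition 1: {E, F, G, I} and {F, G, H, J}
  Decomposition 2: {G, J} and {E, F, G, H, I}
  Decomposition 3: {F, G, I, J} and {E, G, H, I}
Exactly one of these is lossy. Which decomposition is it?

Decomposition 1

Decomposition 1: common = {F, G}, closure = {F, G, J} → lossy.
Decomposition 2: common = {G}, closure = {F, G, J} → lossless.
Decomposition 3: common = {G, I}, closure = {E, F, G, H, I, J} → lossless.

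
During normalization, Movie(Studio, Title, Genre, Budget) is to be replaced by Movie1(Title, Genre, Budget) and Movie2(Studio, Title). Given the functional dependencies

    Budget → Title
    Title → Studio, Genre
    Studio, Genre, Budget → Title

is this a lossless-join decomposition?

Yes

Common attributes: Movie1 ∩ Movie2 = {Title}.
Closure of {Title}: Title → Studio, Genre applies, adding Studio, Genre. So (Title)⁺ = {Studio, Title, Genre}.
This closure contains every attribute of Movie2, so Movie1 ∩ Movie2 → Movie2. The join is lossless.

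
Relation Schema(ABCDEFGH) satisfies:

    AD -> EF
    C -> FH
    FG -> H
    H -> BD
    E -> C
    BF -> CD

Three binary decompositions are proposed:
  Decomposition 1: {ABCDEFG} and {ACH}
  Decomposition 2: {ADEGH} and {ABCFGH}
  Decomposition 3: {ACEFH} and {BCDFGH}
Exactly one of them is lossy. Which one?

Decomposition 1: common = {AC}, closure = {ABCDEFH} → lossless.
Decomposition 2: common = {AGH}, closure = {ABCDEFGH} → lossless.
Decomposition 3: common = {CFH}, closure = {BCDFH} → lossy.

Decomposition 3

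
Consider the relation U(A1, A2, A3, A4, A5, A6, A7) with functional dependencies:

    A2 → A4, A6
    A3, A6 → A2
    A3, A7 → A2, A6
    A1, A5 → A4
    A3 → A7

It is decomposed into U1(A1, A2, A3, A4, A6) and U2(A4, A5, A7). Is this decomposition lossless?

Common attributes: U1 ∩ U2 = {A4}.
No dependency enlarges {A4}, so (A4)⁺ = {A4}.
The closure contains neither all of U1 = {A1, A2, A3, A4, A6} nor all of U2 = {A4, A5, A7}, so the common attributes are not a superkey of either fragment. The join is lossy.

No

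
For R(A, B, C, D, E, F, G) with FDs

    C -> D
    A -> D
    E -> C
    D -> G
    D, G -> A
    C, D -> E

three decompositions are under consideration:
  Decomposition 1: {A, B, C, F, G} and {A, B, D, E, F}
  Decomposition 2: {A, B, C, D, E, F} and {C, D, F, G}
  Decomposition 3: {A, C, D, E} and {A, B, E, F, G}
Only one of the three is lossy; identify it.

Decomposition 1: common = {A, B, F}, closure = {A, B, D, F, G} → lossy.
Decomposition 2: common = {C, D, F}, closure = {A, C, D, E, F, G} → lossless.
Decomposition 3: common = {A, E}, closure = {A, C, D, E, G} → lossless.

Decomposition 1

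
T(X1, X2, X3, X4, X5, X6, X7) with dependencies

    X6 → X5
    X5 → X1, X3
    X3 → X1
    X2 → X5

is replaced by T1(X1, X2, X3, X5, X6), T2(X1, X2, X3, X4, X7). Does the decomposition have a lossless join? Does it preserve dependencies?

Lossless test: (X1, X2, X3)⁺ = {X1, X2, X3, X5}, which is a superkey of neither fragment — lossy.
Dependency preservation: every FD's attributes lie within a single fragment, so each can be enforced locally — preserved.

lossy but dependency-preserving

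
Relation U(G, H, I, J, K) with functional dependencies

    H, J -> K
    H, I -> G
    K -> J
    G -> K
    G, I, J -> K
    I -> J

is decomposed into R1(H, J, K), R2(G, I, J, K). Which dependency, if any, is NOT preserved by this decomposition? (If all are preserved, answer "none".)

H, I -> G

Check H, I → G: no single fragment contains all of {G, H, I}, and the restricted closure of {H, I} across the fragments never reaches {G}.
H, J → K is preserved.
K → J is preserved.
G → K is preserved.
G, I, J → K is preserved.
I → J is preserved.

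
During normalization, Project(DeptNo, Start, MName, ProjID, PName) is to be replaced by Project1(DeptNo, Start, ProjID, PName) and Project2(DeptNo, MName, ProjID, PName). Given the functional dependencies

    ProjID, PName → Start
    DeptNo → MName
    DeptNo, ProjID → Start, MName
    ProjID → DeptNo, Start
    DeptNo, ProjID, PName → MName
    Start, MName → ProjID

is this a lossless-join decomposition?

Yes

Common attributes: Project1 ∩ Project2 = {DeptNo, ProjID, PName}.
Closure of {DeptNo, ProjID, PName}: ProjID, PName → Start applies, adding Start; DeptNo → MName applies, adding MName. So (DeptNo, ProjID, PName)⁺ = {DeptNo, Start, MName, ProjID, PName}.
This closure contains every attribute of Project1, so Project1 ∩ Project2 → Project1. The join is lossless.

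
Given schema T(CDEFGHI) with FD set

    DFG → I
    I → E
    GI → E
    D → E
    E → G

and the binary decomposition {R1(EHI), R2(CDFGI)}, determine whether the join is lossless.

Common attributes: R1 ∩ R2 = {I}.
Closure of {I}: I → E applies, adding E; E → G applies, adding G. So (I)⁺ = {EGI}.
The closure contains neither all of R1 = {EHI} nor all of R2 = {CDFGI}, so the common attributes are not a superkey of either fragment. The join is lossy.

No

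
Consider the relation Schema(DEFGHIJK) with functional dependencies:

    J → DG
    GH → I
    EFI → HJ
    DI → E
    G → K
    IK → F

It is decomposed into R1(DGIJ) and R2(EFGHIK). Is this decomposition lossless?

Common attributes: R1 ∩ R2 = {GI}.
Closure of {GI}: G → K applies, adding K; IK → F applies, adding F. So (GI)⁺ = {FGIK}.
The closure contains neither all of R1 = {DGIJ} nor all of R2 = {EFGHIK}, so the common attributes are not a superkey of either fragment. The join is lossy.

No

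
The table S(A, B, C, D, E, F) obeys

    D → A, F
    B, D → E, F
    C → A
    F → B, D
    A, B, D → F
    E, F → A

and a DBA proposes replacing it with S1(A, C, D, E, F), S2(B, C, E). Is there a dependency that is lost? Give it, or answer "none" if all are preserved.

Check F → B, D: no single fragment contains all of {B, D, F}, and the restricted closure of {F} across the fragments never reaches {B, D}.
D → A, F is preserved.
B, D → E, F is preserved.
C → A is preserved.
A, B, D → F is preserved.
E, F → A is preserved.

F → B, D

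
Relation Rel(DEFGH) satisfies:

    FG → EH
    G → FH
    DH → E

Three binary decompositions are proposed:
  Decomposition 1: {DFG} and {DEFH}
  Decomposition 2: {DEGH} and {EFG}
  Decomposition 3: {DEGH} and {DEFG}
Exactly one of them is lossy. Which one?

Decomposition 1: common = {DF}, closure = {DF} → lossy.
Decomposition 2: common = {EG}, closure = {EFGH} → lossless.
Decomposition 3: common = {DEG}, closure = {DEFGH} → lossless.

Decomposition 1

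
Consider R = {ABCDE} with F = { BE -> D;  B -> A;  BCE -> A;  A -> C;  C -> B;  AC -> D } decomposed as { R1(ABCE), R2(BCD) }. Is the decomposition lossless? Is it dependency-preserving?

lossless and dependency-preserving

Lossless test: (BC)⁺ = {ABCD}, which contains all of one fragment — lossless.
Dependency preservation: BE → D; AC → D are not contained in any single fragment, but the restricted closure of each left-hand side across the fragments still reaches the right-hand side; the remaining FDs each lie inside some fragment. All dependencies are preserved.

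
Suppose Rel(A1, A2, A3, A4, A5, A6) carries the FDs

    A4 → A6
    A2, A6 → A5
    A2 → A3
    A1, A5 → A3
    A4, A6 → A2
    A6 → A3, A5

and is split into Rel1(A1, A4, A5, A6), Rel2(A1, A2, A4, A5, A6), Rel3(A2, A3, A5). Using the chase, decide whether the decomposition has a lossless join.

Yes

Chase test. Columns are A1, A2, A3, A4, A5, A6; row i has aⱼ where attribute j ∈ Reli, else bᵢⱼ.
Initial tableau (one row per fragment):
  row 1: a1 b12 b13 a4 a5 a6
  row 2: a1 a2 b23 a4 a5 a6
  row 3: b31 a2 a3 b34 a5 b36
Rows 2 and 3 agree on A2; apply A2→A3 and equate their A3 entries.
Rows 1 and 2 agree on A1, A5; apply A1, A5→A3 and equate their A3 entries.
Rows 1 and 2 agree on A4, A6; apply A4, A6→A2 and equate their A2 entries.
Row 1 is now all distinguished symbols — the join is lossless.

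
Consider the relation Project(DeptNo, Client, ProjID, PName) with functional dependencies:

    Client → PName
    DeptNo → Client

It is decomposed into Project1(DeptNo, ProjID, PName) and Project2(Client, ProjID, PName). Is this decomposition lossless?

Common attributes: Project1 ∩ Project2 = {ProjID, PName}.
No dependency enlarges {ProjID, PName}, so (ProjID, PName)⁺ = {ProjID, PName}.
The closure contains neither all of Project1 = {DeptNo, ProjID, PName} nor all of Project2 = {Client, ProjID, PName}, so the common attributes are not a superkey of either fragment. The join is lossy.

No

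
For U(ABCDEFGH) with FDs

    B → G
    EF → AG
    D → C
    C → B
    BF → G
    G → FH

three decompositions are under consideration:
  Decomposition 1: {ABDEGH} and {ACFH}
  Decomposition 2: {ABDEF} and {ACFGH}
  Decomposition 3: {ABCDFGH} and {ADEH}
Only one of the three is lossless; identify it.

Decomposition 1: common = {AH}, closure = {AH} → lossy.
Decomposition 2: common = {AF}, closure = {AF} → lossy.
Decomposition 3: common = {ADH}, closure = {ABCDFGH} → lossless.

Decomposition 3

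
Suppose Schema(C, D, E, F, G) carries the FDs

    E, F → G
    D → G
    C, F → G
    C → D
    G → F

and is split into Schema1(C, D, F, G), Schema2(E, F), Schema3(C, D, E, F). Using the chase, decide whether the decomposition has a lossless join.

Chase test. Columns are C, D, E, F, G; row i has aⱼ where attribute j ∈ Schemai, else bᵢⱼ.
Initial tableau (one row per fragment):
  row 1: a1 a2 b13 a4 a5
  row 2: b21 b22 a3 a4 b25
  row 3: a1 a2 a3 a4 b35
Rows 2 and 3 agree on E, F; apply E, F→G and equate their G entries.
Rows 1 and 3 agree on D; apply D→G and equate their G entries.
Row 3 is now all distinguished symbols — the join is lossless.

Yes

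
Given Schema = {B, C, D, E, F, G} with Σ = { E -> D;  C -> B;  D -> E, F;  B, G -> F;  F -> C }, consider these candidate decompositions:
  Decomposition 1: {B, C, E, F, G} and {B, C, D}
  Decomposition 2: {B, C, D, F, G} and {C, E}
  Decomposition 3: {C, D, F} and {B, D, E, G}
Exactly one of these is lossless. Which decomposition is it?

Decomposition 1: common = {B, C}, closure = {B, C} → lossy.
Decomposition 2: common = {C}, closure = {B, C} → lossy.
Decomposition 3: common = {D}, closure = {B, C, D, E, F} → lossless.

Decomposition 3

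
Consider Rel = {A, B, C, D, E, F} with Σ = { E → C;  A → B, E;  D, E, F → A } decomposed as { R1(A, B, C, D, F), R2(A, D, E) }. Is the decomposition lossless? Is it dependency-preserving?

lossless but not dependency-preserving

Lossless test: (A, D)⁺ = {A, B, C, D, E}, which contains all of one fragment — lossless.
Dependency preservation: the restricted closure of {E} across the fragments never reaches {C}, so E → C cannot be enforced without a join — not preserved.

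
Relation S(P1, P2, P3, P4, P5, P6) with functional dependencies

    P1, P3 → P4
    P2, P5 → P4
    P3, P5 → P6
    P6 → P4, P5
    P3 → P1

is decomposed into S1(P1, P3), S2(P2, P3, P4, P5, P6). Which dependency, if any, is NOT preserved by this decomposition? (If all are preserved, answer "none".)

none

P1, P3 → P4: restricted closure across fragments reaches P4.
P2, P5 → P4 lies within S2.
P3, P5 → P6 lies within S2.
P6 → P4, P5 lies within S2.
P3 → P1 lies within S1.
Every dependency is enforceable on the fragments, so the decomposition is dependency-preserving.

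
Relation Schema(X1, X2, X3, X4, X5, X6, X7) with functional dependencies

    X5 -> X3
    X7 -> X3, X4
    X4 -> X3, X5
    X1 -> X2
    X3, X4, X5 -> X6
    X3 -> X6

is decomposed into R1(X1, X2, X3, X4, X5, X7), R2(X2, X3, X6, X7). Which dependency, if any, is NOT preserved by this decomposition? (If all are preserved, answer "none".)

X5 → X3 lies within R1.
X7 → X3, X4 lies within R1.
X4 → X3, X5 lies within R1.
X1 → X2 lies within R1.
X3, X4, X5 → X6: restricted closure across fragments reaches X6.
X3 → X6 lies within R2.
Every dependency is enforceable on the fragments, so the decomposition is dependency-preserving.

none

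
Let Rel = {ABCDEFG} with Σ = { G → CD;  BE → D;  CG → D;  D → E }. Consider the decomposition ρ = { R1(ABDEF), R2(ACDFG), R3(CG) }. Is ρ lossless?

No

Chase test. Columns are ABCDEFG; row i has aⱼ where attribute j ∈ Ri, else bᵢⱼ.
Initial tableau (one row per fragment):
  row 1: a1 a2 b13 a4 a5 a6 b17
  row 2: a1 b22 a3 a4 b25 a6 a7
  row 3: b31 b32 a3 b34 b35 b36 a7
Rows 2 and 3 agree on G; apply G→CD and equate their CD entries.
Rows 1 and 2 agree on D; apply D→E and equate their E entries.
Rows 1 and 3 agree on D; apply D→E and equate their E entries.
No row becomes fully distinguished — the join is lossy.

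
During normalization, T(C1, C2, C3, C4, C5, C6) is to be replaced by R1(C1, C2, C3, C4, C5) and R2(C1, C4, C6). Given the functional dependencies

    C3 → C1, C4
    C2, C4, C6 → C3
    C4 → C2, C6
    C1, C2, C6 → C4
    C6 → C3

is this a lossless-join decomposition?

Common attributes: R1 ∩ R2 = {C1, C4}.
Closure of {C1, C4}: C4 → C2, C6 applies, adding C2, C6; C6 → C3 applies, adding C3. So (C1, C4)⁺ = {C1, C2, C3, C4, C6}.
This closure contains every attribute of R2, so R1 ∩ R2 → R2. The join is lossless.

Yes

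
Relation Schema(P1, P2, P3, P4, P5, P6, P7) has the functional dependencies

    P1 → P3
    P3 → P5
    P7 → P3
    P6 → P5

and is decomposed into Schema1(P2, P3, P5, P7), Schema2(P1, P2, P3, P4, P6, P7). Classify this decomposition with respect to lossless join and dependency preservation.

Lossless test: (P2, P3, P7)⁺ = {P2, P3, P5, P7}, which contains all of one fragment — lossless.
Dependency preservation: the restricted closure of {P6} across the fragments never reaches {P5}, so P6 → P5 cannot be enforced without a join — not preserved.

lossless but not dependency-preserving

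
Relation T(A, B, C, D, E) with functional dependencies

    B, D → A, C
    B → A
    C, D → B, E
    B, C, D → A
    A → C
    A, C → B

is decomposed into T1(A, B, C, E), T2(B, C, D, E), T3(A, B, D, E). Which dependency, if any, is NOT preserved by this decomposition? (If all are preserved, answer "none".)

none

B, D → A, C: restricted closure across fragments reaches A, C.
B → A lies within T1.
C, D → B, E lies within T2.
B, C, D → A: restricted closure across fragments reaches A.
A → C lies within T1.
A, C → B lies within T1.
Every dependency is enforceable on the fragments, so the decomposition is dependency-preserving.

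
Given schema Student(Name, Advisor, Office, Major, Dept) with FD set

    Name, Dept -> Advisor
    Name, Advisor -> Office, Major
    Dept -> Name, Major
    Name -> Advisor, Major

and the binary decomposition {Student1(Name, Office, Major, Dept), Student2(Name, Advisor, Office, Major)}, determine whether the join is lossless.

Common attributes: Student1 ∩ Student2 = {Name, Office, Major}.
Closure of {Name, Office, Major}: Name → Advisor, Major applies, adding Advisor. So (Name, Office, Major)⁺ = {Name, Advisor, Office, Major}.
This closure contains every attribute of Student2, so Student1 ∩ Student2 → Student2. The join is lossless.

Yes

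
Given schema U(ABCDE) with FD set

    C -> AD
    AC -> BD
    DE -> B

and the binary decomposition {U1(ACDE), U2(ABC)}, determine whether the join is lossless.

Common attributes: U1 ∩ U2 = {AC}.
Closure of {AC}: C → AD applies, adding D; AC → BD applies, adding B. So (AC)⁺ = {ABCD}.
This closure contains every attribute of U2, so U1 ∩ U2 → U2. The join is lossless.

Yes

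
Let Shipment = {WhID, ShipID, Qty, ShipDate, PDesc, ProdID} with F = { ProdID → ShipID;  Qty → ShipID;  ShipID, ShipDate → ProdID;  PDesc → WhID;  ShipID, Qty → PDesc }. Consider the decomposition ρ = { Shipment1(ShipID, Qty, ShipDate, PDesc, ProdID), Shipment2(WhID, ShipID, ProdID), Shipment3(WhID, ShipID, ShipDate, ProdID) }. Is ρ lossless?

No

Chase test. Columns are WhID, ShipID, Qty, ShipDate, PDesc, ProdID; row i has aⱼ where attribute j ∈ Shipmenti, else bᵢⱼ.
Initial tableau (one row per fragment):
  row 1: b11 a2 a3 a4 a5 a6
  row 2: a1 a2 b23 b24 b25 a6
  row 3: a1 a2 b33 a4 b35 a6
No row becomes fully distinguished — the join is lossy.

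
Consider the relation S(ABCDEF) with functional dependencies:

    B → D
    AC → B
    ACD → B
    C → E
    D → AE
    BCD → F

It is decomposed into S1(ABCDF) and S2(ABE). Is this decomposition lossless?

Yes

Common attributes: S1 ∩ S2 = {AB}.
Closure of {AB}: B → D applies, adding D; D → AE applies, adding E. So (AB)⁺ = {ABDE}.
This closure contains every attribute of S2, so S1 ∩ S2 → S2. The join is lossless.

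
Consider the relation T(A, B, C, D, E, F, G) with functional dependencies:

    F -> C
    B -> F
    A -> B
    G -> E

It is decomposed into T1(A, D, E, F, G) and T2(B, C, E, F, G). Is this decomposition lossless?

Common attributes: T1 ∩ T2 = {E, F, G}.
Closure of {E, F, G}: F → C applies, adding C. So (E, F, G)⁺ = {C, E, F, G}.
The closure contains neither all of T1 = {A, D, E, F, G} nor all of T2 = {B, C, E, F, G}, so the common attributes are not a superkey of either fragment. The join is lossy.

No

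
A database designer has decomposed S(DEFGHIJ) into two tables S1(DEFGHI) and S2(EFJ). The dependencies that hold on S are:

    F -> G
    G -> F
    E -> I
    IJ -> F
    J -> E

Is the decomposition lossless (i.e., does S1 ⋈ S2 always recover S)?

Common attributes: S1 ∩ S2 = {EF}.
Closure of {EF}: F → G applies, adding G; E → I applies, adding I. So (EF)⁺ = {EFGI}.
The closure contains neither all of S1 = {DEFGHI} nor all of S2 = {EFJ}, so the common attributes are not a superkey of either fragment. The join is lossy.

No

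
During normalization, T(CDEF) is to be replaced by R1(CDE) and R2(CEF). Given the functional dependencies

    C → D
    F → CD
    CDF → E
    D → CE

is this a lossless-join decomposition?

Yes

Common attributes: R1 ∩ R2 = {CE}.
Closure of {CE}: C → D applies, adding D. So (CE)⁺ = {CDE}.
This closure contains every attribute of R1, so R1 ∩ R2 → R1. The join is lossless.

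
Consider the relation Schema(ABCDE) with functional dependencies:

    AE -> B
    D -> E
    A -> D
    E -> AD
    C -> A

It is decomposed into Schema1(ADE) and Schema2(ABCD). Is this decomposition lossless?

Common attributes: Schema1 ∩ Schema2 = {AD}.
Closure of {AD}: D → E applies, adding E; AE → B applies, adding B. So (AD)⁺ = {ABDE}.
This closure contains every attribute of Schema1, so Schema1 ∩ Schema2 → Schema1. The join is lossless.

Yes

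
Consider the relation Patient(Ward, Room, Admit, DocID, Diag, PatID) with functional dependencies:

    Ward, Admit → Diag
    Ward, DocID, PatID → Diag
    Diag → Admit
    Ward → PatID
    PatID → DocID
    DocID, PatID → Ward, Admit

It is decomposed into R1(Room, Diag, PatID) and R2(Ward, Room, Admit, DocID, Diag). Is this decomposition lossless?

Common attributes: R1 ∩ R2 = {Room, Diag}.
Closure of {Room, Diag}: Diag → Admit applies, adding Admit. So (Room, Diag)⁺ = {Room, Admit, Diag}.
The closure contains neither all of R1 = {Room, Diag, PatID} nor all of R2 = {Ward, Room, Admit, DocID, Diag}, so the common attributes are not a superkey of either fragment. The join is lossy.

No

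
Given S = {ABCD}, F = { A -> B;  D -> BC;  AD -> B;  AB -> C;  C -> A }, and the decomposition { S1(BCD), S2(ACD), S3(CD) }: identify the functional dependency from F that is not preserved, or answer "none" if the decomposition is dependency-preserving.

A → B: restricted closure across fragments reaches B.
D → BC lies within S1.
AD → B: restricted closure across fragments reaches B.
AB → C: restricted closure across fragments reaches C.
C → A lies within S2.
Every dependency is enforceable on the fragments, so the decomposition is dependency-preserving.

none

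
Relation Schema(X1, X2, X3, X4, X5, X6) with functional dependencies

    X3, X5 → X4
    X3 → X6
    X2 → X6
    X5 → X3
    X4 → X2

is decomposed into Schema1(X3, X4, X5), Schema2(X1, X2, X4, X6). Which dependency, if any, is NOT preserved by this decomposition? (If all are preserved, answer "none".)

X3 → X6

Check X3 → X6: no single fragment contains all of {X3, X6}, and the restricted closure of {X3} across the fragments never reaches {X6}.
X3, X5 → X4 is preserved.
X2 → X6 is preserved.
X5 → X3 is preserved.
X4 → X2 is preserved.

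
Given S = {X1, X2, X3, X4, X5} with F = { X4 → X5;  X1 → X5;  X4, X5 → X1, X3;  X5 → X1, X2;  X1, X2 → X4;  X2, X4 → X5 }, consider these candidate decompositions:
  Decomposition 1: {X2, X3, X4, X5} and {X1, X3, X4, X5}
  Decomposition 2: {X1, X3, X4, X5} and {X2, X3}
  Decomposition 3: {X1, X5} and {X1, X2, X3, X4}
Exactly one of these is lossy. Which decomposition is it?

Decomposition 2

Decomposition 1: common = {X3, X4, X5}, closure = {X1, X2, X3, X4, X5} → lossless.
Decomposition 2: common = {X3}, closure = {X3} → lossy.
Decomposition 3: common = {X1}, closure = {X1, X2, X3, X4, X5} → lossless.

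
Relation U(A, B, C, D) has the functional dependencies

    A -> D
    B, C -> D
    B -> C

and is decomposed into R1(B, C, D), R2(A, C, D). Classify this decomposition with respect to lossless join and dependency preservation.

lossy but dependency-preserving

Lossless test: (C, D)⁺ = {C, D}, which is a superkey of neither fragment — lossy.
Dependency preservation: every FD's attributes lie within a single fragment, so each can be enforced locally — preserved.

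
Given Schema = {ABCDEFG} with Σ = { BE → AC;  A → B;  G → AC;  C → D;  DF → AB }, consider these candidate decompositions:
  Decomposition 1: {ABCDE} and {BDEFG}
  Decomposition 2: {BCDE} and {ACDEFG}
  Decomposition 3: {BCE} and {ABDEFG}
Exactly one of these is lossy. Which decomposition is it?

Decomposition 1: common = {BDE}, closure = {ABCDE} → lossless.
Decomposition 2: common = {CDE}, closure = {CDE} → lossy.
Decomposition 3: common = {BE}, closure = {ABCDE} → lossless.

Decomposition 2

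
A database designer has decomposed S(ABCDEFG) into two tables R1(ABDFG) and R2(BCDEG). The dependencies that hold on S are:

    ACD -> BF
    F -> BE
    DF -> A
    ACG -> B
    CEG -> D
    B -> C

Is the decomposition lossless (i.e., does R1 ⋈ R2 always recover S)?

No

Common attributes: R1 ∩ R2 = {BDG}.
Closure of {BDG}: B → C applies, adding C. So (BDG)⁺ = {BCDG}.
The closure contains neither all of R1 = {ABDFG} nor all of R2 = {BCDEG}, so the common attributes are not a superkey of either fragment. The join is lossy.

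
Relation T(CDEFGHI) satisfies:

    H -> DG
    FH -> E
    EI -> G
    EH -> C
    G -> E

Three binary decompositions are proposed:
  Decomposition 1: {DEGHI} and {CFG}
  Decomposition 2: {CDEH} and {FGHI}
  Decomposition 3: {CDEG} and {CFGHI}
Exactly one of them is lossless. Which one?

Decomposition 1: common = {G}, closure = {EG} → lossy.
Decomposition 2: common = {H}, closure = {CDEGH} → lossless.
Decomposition 3: common = {CG}, closure = {CEG} → lossy.

Decomposition 2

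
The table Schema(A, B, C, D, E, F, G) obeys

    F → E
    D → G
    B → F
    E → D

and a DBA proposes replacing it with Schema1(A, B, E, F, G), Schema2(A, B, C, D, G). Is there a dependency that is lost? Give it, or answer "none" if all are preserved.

Check E → D: no single fragment contains all of {D, E}, and the restricted closure of {E} across the fragments never reaches {D}.
F → E is preserved.
D → G is preserved.
B → F is preserved.

E → D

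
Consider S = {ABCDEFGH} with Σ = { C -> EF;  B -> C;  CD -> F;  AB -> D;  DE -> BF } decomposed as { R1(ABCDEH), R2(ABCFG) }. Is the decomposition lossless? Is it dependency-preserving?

lossy but dependency-preserving

Lossless test: (ABC)⁺ = {ABCDEF}, which is a superkey of neither fragment — lossy.
Dependency preservation: C → EF; CD → F; DE → BF are not contained in any single fragment, but the restricted closure of each left-hand side across the fragments still reaches the right-hand side; the remaining FDs each lie inside some fragment. All dependencies are preserved.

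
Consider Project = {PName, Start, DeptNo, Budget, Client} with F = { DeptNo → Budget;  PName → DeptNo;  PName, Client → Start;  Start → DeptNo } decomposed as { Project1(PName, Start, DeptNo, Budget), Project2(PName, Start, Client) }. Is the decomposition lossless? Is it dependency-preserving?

Lossless test: (PName, Start)⁺ = {PName, Start, DeptNo, Budget}, which contains all of one fragment — lossless.
Dependency preservation: every FD's attributes lie within a single fragment, so each can be enforced locally — preserved.

lossless and dependency-preserving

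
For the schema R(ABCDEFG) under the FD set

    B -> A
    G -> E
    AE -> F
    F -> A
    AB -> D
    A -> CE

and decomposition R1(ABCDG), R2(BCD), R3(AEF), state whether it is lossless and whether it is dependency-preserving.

Lossless test (chase): Rows 1 and 2 agree on B; apply B→A and equate their A entries. Rows 1 and 2 agree on A; apply A→CE and equate their CE entries. Rows 1 and 3 agree on A; apply A→CE and equate their CE entries. Rows 1 and 2 agree on AE; apply AE→F and equate their F entries. Rows 1 and 3 agree on AE; apply AE→F and equate their F entries. Row 1 is now all distinguished symbols — the join is lossless.
Dependency preservation: the restricted closure of {G} across the fragments never reaches {E}, so G → E cannot be enforced without a join — not preserved.

lossless but not dependency-preserving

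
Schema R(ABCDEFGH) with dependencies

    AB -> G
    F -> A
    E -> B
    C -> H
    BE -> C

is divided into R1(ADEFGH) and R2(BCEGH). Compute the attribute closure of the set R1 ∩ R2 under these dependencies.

BCEGH

R1 ∩ R2 = {EGH}.
E → B applies, adding B
BE → C applies, adding C
Closure: {BCEGH}.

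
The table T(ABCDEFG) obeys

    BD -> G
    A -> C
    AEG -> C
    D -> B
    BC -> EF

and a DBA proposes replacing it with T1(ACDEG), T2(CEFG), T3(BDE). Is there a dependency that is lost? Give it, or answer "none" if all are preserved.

Check BC → EF: no single fragment contains all of {BCEF}, and the restricted closure of {BC} across the fragments never reaches {EF}.
BD → G is preserved.
A → C is preserved.
AEG → C is preserved.
D → B is preserved.

BC -> EF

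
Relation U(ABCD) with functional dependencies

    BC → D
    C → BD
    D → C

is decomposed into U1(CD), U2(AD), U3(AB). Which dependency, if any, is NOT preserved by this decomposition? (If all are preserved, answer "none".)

Check C → BD: no single fragment contains all of {BCD}, and the restricted closure of {C} across the fragments never reaches {BD}.
BC → D is preserved.
D → C is preserved.

C → BD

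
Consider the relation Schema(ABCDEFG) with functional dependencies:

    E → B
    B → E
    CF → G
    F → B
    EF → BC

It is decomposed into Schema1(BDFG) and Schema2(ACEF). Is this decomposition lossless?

No

Common attributes: Schema1 ∩ Schema2 = {F}.
Closure of {F}: F → B applies, adding B; B → E applies, adding E; EF → BC applies, adding C; CF → G applies, adding G. So (F)⁺ = {BCEFG}.
The closure contains neither all of Schema1 = {BDFG} nor all of Schema2 = {ACEF}, so the common attributes are not a superkey of either fragment. The join is lossy.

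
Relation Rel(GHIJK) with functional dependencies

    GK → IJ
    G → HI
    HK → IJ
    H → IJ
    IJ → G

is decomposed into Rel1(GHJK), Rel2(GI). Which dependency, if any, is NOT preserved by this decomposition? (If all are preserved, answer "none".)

IJ → G

Check IJ → G: no single fragment contains all of {GIJ}, and the restricted closure of {IJ} across the fragments never reaches {G}.
GK → IJ is preserved.
G → HI is preserved.
HK → IJ is preserved.
H → IJ is preserved.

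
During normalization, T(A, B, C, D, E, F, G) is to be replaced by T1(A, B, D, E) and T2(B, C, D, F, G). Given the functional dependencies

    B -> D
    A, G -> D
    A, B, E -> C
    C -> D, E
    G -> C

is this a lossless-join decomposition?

Common attributes: T1 ∩ T2 = {B, D}.
No dependency enlarges {B, D}, so (B, D)⁺ = {B, D}.
The closure contains neither all of T1 = {A, B, D, E} nor all of T2 = {B, C, D, F, G}, so the common attributes are not a superkey of either fragment. The join is lossy.

No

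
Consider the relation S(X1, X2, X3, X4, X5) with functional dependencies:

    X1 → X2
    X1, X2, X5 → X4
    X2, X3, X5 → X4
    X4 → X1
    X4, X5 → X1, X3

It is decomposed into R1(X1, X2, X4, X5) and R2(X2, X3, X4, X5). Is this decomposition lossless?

Yes

Common attributes: R1 ∩ R2 = {X2, X4, X5}.
Closure of {X2, X4, X5}: X4 → X1 applies, adding X1; X4, X5 → X1, X3 applies, adding X3. So (X2, X4, X5)⁺ = {X1, X2, X3, X4, X5}.
This closure contains every attribute of R1, so R1 ∩ R2 → R1. The join is lossless.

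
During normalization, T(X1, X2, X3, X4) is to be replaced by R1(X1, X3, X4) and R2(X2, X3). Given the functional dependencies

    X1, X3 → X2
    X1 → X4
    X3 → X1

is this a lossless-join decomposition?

Common attributes: R1 ∩ R2 = {X3}.
Closure of {X3}: X3 → X1 applies, adding X1; X1, X3 → X2 applies, adding X2; X1 → X4 applies, adding X4. So (X3)⁺ = {X1, X2, X3, X4}.
This closure contains every attribute of R1, so R1 ∩ R2 → R1. The join is lossless.

Yes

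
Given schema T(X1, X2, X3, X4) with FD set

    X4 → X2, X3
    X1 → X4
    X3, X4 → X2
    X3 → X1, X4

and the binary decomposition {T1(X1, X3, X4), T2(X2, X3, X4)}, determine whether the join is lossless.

Yes

Common attributes: T1 ∩ T2 = {X3, X4}.
Closure of {X3, X4}: X4 → X2, X3 applies, adding X2; X3 → X1, X4 applies, adding X1. So (X3, X4)⁺ = {X1, X2, X3, X4}.
This closure contains every attribute of T1, so T1 ∩ T2 → T1. The join is lossless.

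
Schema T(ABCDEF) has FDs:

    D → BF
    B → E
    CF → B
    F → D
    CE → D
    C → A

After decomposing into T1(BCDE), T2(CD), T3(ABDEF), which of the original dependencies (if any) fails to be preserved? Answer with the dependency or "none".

C → A

Check C → A: no single fragment contains all of {AC}, and the restricted closure of {C} across the fragments never reaches {A}.
D → BF is preserved.
B → E is preserved.
CF → B is preserved.
F → D is preserved.
CE → D is preserved.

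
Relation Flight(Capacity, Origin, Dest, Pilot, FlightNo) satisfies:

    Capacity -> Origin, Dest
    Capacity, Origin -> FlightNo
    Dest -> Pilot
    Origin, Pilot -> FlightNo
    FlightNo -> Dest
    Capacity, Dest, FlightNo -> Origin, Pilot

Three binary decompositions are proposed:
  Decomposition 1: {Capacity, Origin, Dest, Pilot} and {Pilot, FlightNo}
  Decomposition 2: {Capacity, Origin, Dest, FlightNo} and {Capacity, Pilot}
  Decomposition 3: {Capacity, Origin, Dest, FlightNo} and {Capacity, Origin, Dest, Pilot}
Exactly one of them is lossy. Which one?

Decomposition 1

Decomposition 1: common = {Pilot}, closure = {Pilot} → lossy.
Decomposition 2: common = {Capacity}, closure = {Capacity, Origin, Dest, Pilot, FlightNo} → lossless.
Decomposition 3: common = {Capacity, Origin, Dest}, closure = {Capacity, Origin, Dest, Pilot, FlightNo} → lossless.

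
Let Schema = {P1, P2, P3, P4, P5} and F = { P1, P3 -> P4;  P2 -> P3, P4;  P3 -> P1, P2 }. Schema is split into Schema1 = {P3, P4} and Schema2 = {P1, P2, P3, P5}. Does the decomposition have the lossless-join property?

Yes

Common attributes: Schema1 ∩ Schema2 = {P3}.
Closure of {P3}: P3 → P1, P2 applies, adding P1, P2; P1, P3 → P4 applies, adding P4. So (P3)⁺ = {P1, P2, P3, P4}.
This closure contains every attribute of Schema1, so Schema1 ∩ Schema2 → Schema1. The join is lossless.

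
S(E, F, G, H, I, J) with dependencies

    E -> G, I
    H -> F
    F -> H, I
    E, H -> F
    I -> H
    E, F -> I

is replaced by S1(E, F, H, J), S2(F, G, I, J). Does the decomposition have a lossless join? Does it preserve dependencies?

Lossless test: (F, J)⁺ = {F, H, I, J}, which is a superkey of neither fragment — lossy.
Dependency preservation: the restricted closure of {E} across the fragments never reaches {G, I}, so E → G, I cannot be enforced without a join — not preserved.

lossy and not dependency-preserving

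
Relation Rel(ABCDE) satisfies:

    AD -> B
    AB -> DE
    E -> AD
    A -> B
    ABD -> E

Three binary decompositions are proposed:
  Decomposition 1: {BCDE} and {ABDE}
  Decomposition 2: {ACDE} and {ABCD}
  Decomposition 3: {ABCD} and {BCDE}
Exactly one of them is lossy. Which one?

Decomposition 3

Decomposition 1: common = {BDE}, closure = {ABDE} → lossless.
Decomposition 2: common = {ACD}, closure = {ABCDE} → lossless.
Decomposition 3: common = {BCD}, closure = {BCD} → lossy.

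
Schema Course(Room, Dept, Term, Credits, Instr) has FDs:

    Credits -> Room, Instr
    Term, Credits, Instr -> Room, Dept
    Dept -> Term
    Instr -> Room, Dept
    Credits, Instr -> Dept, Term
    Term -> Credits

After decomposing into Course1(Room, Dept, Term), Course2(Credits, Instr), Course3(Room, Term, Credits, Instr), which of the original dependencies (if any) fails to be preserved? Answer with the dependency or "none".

none

Credits → Room, Instr lies within Course3.
Term, Credits, Instr → Room, Dept: restricted closure across fragments reaches Room, Dept.
Dept → Term lies within Course1.
Instr → Room, Dept: restricted closure across fragments reaches Room, Dept.
Credits, Instr → Dept, Term: restricted closure across fragments reaches Dept, Term.
Term → Credits lies within Course3.
Every dependency is enforceable on the fragments, so the decomposition is dependency-preserving.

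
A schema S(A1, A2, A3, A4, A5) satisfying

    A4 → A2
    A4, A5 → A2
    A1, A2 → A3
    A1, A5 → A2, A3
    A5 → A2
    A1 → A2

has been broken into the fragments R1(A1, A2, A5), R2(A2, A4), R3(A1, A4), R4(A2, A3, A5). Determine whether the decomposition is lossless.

No

Chase test. Columns are A1, A2, A3, A4, A5; row i has aⱼ where attribute j ∈ Ri, else bᵢⱼ.
Initial tableau (one row per fragment):
  row 1: a1 a2 b13 b14 a5
  row 2: b21 a2 b23 a4 b25
  row 3: a1 b32 b33 a4 b35
  row 4: b41 a2 a3 b44 a5
Rows 2 and 3 agree on A4; apply A4→A2 and equate their A2 entries.
Rows 1 and 3 agree on A1, A2; apply A1, A2→A3 and equate their A3 entries.
No row becomes fully distinguished — the join is lossy.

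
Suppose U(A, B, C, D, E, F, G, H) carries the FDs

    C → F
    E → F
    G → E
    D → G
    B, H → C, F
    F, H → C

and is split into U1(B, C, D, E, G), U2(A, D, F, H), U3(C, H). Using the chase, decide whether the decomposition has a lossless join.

Chase test. Columns are A, B, C, D, E, F, G, H; row i has aⱼ where attribute j ∈ Ui, else bᵢⱼ.
Initial tableau (one row per fragment):
  row 1: b11 a2 a3 a4 a5 b16 a7 b18
  row 2: a1 b22 b23 a4 b25 a6 b27 a8
  row 3: b31 b32 a3 b34 b35 b36 b37 a8
Rows 1 and 3 agree on C; apply C→F and equate their F entries.
Rows 1 and 2 agree on D; apply D→G and equate their G entries.
Rows 1 and 2 agree on G; apply G→E and equate their E entries.
Rows 1 and 2 agree on E; apply E→F and equate their F entries.
Rows 2 and 3 agree on F, H; apply F, H→C and equate their C entries.
No row becomes fully distinguished — the join is lossy.

No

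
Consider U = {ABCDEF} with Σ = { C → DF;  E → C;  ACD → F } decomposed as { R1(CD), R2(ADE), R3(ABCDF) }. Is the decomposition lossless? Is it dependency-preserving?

Lossless test (chase): Rows 1 and 3 agree on C; apply C→DF and equate their DF entries. No row becomes fully distinguished — the join is lossy.
Dependency preservation: the restricted closure of {E} across the fragments never reaches {C}, so E → C cannot be enforced without a join — not preserved.

lossy and not dependency-preserving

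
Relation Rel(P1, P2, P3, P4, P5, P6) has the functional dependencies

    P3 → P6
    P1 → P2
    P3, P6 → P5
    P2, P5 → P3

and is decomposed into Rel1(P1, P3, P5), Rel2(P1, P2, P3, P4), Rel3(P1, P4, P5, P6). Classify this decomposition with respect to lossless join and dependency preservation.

lossless but not dependency-preserving

Lossless test (chase): Rows 1 and 2 agree on P3; apply P3→P6 and equate their P6 entries. Rows 1 and 2 agree on P1; apply P1→P2 and equate their P2 entries. Rows 1 and 3 agree on P1; apply P1→P2 and equate their P2 entries. Rows 1 and 2 agree on P3, P6; apply P3, P6→P5 and equate their P5 entries. Rows 1 and 3 agree on P2, P5; apply P2, P5→P3 and equate their P3 entries. Rows 1 and 3 agree on P3; apply P3→P6 and equate their P6 entries. Row 2 is now all distinguished symbols — the join is lossless.
Dependency preservation: the restricted closure of {P3} across the fragments never reaches {P6}, so P3 → P6 cannot be enforced without a join — not preserved.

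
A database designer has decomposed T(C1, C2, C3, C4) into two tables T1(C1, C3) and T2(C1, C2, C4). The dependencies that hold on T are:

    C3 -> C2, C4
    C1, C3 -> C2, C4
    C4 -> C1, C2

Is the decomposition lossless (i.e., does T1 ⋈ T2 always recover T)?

Common attributes: T1 ∩ T2 = {C1}.
No dependency enlarges {C1}, so (C1)⁺ = {C1}.
The closure contains neither all of T1 = {C1, C3} nor all of T2 = {C1, C2, C4}, so the common attributes are not a superkey of either fragment. The join is lossy.

No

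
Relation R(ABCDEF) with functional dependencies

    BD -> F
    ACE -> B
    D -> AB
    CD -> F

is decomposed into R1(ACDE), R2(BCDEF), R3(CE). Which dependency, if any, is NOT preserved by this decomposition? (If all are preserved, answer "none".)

ACE -> B

Check ACE → B: no single fragment contains all of {ABCE}, and the restricted closure of {ACE} across the fragments never reaches {B}.
BD → F is preserved.
D → AB is preserved.
CD → F is preserved.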